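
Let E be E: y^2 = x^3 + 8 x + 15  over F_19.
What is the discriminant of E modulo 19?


4 a^3 + 27 b^2 = 4*8^3 + 27*15^2 = 2048 + 6075 = 8123
Delta = -16 * (8123) = -129968
Delta mod 19 = 11

Delta = 11 (mod 19)


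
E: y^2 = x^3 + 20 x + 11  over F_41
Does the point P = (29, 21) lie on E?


Check whether y^2 = x^3 + 20 x + 11 (mod 41) for (x, y) = (29, 21).
LHS: y^2 = 21^2 mod 41 = 31
RHS: x^3 + 20 x + 11 = 29^3 + 20*29 + 11 mod 41 = 11
LHS != RHS

No, not on the curve


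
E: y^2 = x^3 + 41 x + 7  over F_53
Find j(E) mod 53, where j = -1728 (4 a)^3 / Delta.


Delta = -16(4 a^3 + 27 b^2) mod 53 = 13
-1728 * (4 a)^3 = -1728 * (4*41)^3 mod 53 = 28
j = 28 * 13^(-1) mod 53 = 47

j = 47 (mod 53)


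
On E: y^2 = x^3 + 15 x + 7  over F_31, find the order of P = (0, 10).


Compute successive multiples of P until we hit O:
  1P = (0, 10)
  2P = (18, 23)
  3P = (14, 4)
  4P = (2, 13)
  5P = (8, 9)
  6P = (8, 22)
  7P = (2, 18)
  8P = (14, 27)
  ... (continuing to 11P)
  11P = O

ord(P) = 11


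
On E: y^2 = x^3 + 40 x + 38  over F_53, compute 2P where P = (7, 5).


Doubling: s = (3 x1^2 + a) / (2 y1)
s = (3*7^2 + 40) / (2*5) mod 53 = 24
x3 = s^2 - 2 x1 mod 53 = 24^2 - 2*7 = 32
y3 = s (x1 - x3) - y1 mod 53 = 24 * (7 - 32) - 5 = 31

2P = (32, 31)


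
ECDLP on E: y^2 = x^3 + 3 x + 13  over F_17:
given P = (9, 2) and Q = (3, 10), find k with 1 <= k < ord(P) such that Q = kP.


Enumerate multiples of P until we hit Q = (3, 10):
  1P = (9, 2)
  2P = (3, 10)
Match found at i = 2.

k = 2


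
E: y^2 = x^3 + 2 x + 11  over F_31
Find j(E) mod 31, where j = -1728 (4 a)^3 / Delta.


Delta = -16(4 a^3 + 27 b^2) mod 31 = 9
-1728 * (4 a)^3 = -1728 * (4*2)^3 mod 31 = 4
j = 4 * 9^(-1) mod 31 = 28

j = 28 (mod 31)


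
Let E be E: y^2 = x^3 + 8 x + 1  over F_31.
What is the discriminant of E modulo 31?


4 a^3 + 27 b^2 = 4*8^3 + 27*1^2 = 2048 + 27 = 2075
Delta = -16 * (2075) = -33200
Delta mod 31 = 1

Delta = 1 (mod 31)


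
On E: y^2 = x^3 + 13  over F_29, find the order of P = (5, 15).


Compute successive multiples of P until we hit O:
  1P = (5, 15)
  2P = (18, 25)
  3P = (15, 13)
  4P = (16, 22)
  5P = (12, 28)
  6P = (19, 17)
  7P = (21, 20)
  8P = (27, 18)
  ... (continuing to 30P)
  30P = O

ord(P) = 30


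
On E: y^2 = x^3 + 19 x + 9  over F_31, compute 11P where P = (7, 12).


k = 11 = 1011_2 (binary, LSB first: 1101)
Double-and-add from P = (7, 12):
  bit 0 = 1: acc = O + (7, 12) = (7, 12)
  bit 1 = 1: acc = (7, 12) + (22, 16) = (4, 26)
  bit 2 = 0: acc unchanged = (4, 26)
  bit 3 = 1: acc = (4, 26) + (13, 2) = (28, 7)

11P = (28, 7)


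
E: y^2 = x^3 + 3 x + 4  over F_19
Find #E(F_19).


For each x in F_19, count y with y^2 = x^3 + 3 x + 4 mod 19:
  x = 0: RHS = 4, y in [2, 17]  -> 2 point(s)
  x = 4: RHS = 4, y in [2, 17]  -> 2 point(s)
  x = 5: RHS = 11, y in [7, 12]  -> 2 point(s)
  x = 7: RHS = 7, y in [8, 11]  -> 2 point(s)
  x = 9: RHS = 0, y in [0]  -> 1 point(s)
  x = 11: RHS = 0, y in [0]  -> 1 point(s)
  x = 12: RHS = 1, y in [1, 18]  -> 2 point(s)
  x = 13: RHS = 17, y in [6, 13]  -> 2 point(s)
  x = 14: RHS = 16, y in [4, 15]  -> 2 point(s)
  x = 15: RHS = 4, y in [2, 17]  -> 2 point(s)
  x = 16: RHS = 6, y in [5, 14]  -> 2 point(s)
  x = 17: RHS = 9, y in [3, 16]  -> 2 point(s)
  x = 18: RHS = 0, y in [0]  -> 1 point(s)
Affine points: 23. Add the point at infinity: total = 24.

#E(F_19) = 24


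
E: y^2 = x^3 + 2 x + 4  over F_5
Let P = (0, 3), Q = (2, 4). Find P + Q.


P != Q, so use the chord formula.
s = (y2 - y1) / (x2 - x1) = (1) / (2) mod 5 = 3
x3 = s^2 - x1 - x2 mod 5 = 3^2 - 0 - 2 = 2
y3 = s (x1 - x3) - y1 mod 5 = 3 * (0 - 2) - 3 = 1

P + Q = (2, 1)


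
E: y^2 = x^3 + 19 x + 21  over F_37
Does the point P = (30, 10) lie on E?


Check whether y^2 = x^3 + 19 x + 21 (mod 37) for (x, y) = (30, 10).
LHS: y^2 = 10^2 mod 37 = 26
RHS: x^3 + 19 x + 21 = 30^3 + 19*30 + 21 mod 37 = 26
LHS = RHS

Yes, on the curve


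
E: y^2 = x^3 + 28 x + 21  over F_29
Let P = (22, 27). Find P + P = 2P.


Doubling: s = (3 x1^2 + a) / (2 y1)
s = (3*22^2 + 28) / (2*27) mod 29 = 7
x3 = s^2 - 2 x1 mod 29 = 7^2 - 2*22 = 5
y3 = s (x1 - x3) - y1 mod 29 = 7 * (22 - 5) - 27 = 5

2P = (5, 5)


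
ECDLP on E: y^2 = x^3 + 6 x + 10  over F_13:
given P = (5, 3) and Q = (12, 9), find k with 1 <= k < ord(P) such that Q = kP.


Enumerate multiples of P until we hit Q = (12, 9):
  1P = (5, 3)
  2P = (0, 6)
  3P = (12, 9)
Match found at i = 3.

k = 3


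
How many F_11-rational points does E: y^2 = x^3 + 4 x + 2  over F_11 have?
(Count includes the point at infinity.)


For each x in F_11, count y with y^2 = x^3 + 4 x + 2 mod 11:
  x = 4: RHS = 5, y in [4, 7]  -> 2 point(s)
  x = 5: RHS = 4, y in [2, 9]  -> 2 point(s)
  x = 6: RHS = 0, y in [0]  -> 1 point(s)
Affine points: 5. Add the point at infinity: total = 6.

#E(F_11) = 6


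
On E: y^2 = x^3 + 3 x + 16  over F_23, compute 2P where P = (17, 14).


Doubling: s = (3 x1^2 + a) / (2 y1)
s = (3*17^2 + 3) / (2*14) mod 23 = 13
x3 = s^2 - 2 x1 mod 23 = 13^2 - 2*17 = 20
y3 = s (x1 - x3) - y1 mod 23 = 13 * (17 - 20) - 14 = 16

2P = (20, 16)


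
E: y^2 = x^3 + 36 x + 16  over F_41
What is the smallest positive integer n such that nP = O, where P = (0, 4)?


Compute successive multiples of P until we hit O:
  1P = (0, 4)
  2P = (10, 33)
  3P = (39, 10)
  4P = (11, 29)
  5P = (25, 10)
  6P = (36, 30)
  7P = (14, 36)
  8P = (18, 31)
  ... (continuing to 39P)
  39P = O

ord(P) = 39


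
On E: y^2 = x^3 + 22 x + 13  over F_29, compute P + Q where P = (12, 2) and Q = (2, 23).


P != Q, so use the chord formula.
s = (y2 - y1) / (x2 - x1) = (21) / (19) mod 29 = 24
x3 = s^2 - x1 - x2 mod 29 = 24^2 - 12 - 2 = 11
y3 = s (x1 - x3) - y1 mod 29 = 24 * (12 - 11) - 2 = 22

P + Q = (11, 22)


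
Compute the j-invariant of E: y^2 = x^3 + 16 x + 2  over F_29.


Delta = -16(4 a^3 + 27 b^2) mod 29 = 28
-1728 * (4 a)^3 = -1728 * (4*16)^3 mod 29 = 11
j = 11 * 28^(-1) mod 29 = 18

j = 18 (mod 29)


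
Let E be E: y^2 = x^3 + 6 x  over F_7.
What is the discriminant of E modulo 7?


4 a^3 + 27 b^2 = 4*6^3 + 27*0^2 = 864 + 0 = 864
Delta = -16 * (864) = -13824
Delta mod 7 = 1

Delta = 1 (mod 7)


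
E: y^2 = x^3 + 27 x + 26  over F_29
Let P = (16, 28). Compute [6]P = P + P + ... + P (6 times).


k = 6 = 110_2 (binary, LSB first: 011)
Double-and-add from P = (16, 28):
  bit 0 = 0: acc unchanged = O
  bit 1 = 1: acc = O + (4, 16) = (4, 16)
  bit 2 = 1: acc = (4, 16) + (8, 0) = (4, 13)

6P = (4, 13)


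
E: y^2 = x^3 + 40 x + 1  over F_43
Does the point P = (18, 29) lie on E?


Check whether y^2 = x^3 + 40 x + 1 (mod 43) for (x, y) = (18, 29).
LHS: y^2 = 29^2 mod 43 = 24
RHS: x^3 + 40 x + 1 = 18^3 + 40*18 + 1 mod 43 = 17
LHS != RHS

No, not on the curve


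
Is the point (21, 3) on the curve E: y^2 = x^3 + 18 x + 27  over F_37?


Check whether y^2 = x^3 + 18 x + 27 (mod 37) for (x, y) = (21, 3).
LHS: y^2 = 3^2 mod 37 = 9
RHS: x^3 + 18 x + 27 = 21^3 + 18*21 + 27 mod 37 = 9
LHS = RHS

Yes, on the curve


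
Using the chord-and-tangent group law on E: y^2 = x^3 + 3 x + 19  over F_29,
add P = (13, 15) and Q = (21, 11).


P != Q, so use the chord formula.
s = (y2 - y1) / (x2 - x1) = (25) / (8) mod 29 = 14
x3 = s^2 - x1 - x2 mod 29 = 14^2 - 13 - 21 = 17
y3 = s (x1 - x3) - y1 mod 29 = 14 * (13 - 17) - 15 = 16

P + Q = (17, 16)


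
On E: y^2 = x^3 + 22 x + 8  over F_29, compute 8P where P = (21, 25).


k = 8 = 1000_2 (binary, LSB first: 0001)
Double-and-add from P = (21, 25):
  bit 0 = 0: acc unchanged = O
  bit 1 = 0: acc unchanged = O
  bit 2 = 0: acc unchanged = O
  bit 3 = 1: acc = O + (24, 18) = (24, 18)

8P = (24, 18)


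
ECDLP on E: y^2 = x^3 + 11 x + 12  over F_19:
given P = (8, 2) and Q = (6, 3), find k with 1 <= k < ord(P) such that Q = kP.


Enumerate multiples of P until we hit Q = (6, 3):
  1P = (8, 2)
  2P = (10, 1)
  3P = (6, 16)
  4P = (16, 16)
  5P = (4, 5)
  6P = (4, 14)
  7P = (16, 3)
  8P = (6, 3)
Match found at i = 8.

k = 8


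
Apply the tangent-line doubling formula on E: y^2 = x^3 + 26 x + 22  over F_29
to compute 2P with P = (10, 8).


Doubling: s = (3 x1^2 + a) / (2 y1)
s = (3*10^2 + 26) / (2*8) mod 29 = 24
x3 = s^2 - 2 x1 mod 29 = 24^2 - 2*10 = 5
y3 = s (x1 - x3) - y1 mod 29 = 24 * (10 - 5) - 8 = 25

2P = (5, 25)


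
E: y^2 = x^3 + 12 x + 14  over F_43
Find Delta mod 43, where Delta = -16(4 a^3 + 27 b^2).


4 a^3 + 27 b^2 = 4*12^3 + 27*14^2 = 6912 + 5292 = 12204
Delta = -16 * (12204) = -195264
Delta mod 43 = 42

Delta = 42 (mod 43)


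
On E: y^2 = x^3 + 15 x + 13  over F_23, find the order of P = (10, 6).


Compute successive multiples of P until we hit O:
  1P = (10, 6)
  2P = (15, 18)
  3P = (1, 11)
  4P = (16, 5)
  5P = (13, 6)
  6P = (0, 17)
  7P = (8, 1)
  8P = (17, 11)
  ... (continuing to 30P)
  30P = O

ord(P) = 30


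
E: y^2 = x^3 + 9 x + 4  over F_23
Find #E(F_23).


For each x in F_23, count y with y^2 = x^3 + 9 x + 4 mod 23:
  x = 0: RHS = 4, y in [2, 21]  -> 2 point(s)
  x = 3: RHS = 12, y in [9, 14]  -> 2 point(s)
  x = 4: RHS = 12, y in [9, 14]  -> 2 point(s)
  x = 5: RHS = 13, y in [6, 17]  -> 2 point(s)
  x = 8: RHS = 13, y in [6, 17]  -> 2 point(s)
  x = 9: RHS = 9, y in [3, 20]  -> 2 point(s)
  x = 10: RHS = 13, y in [6, 17]  -> 2 point(s)
  x = 11: RHS = 8, y in [10, 13]  -> 2 point(s)
  x = 12: RHS = 0, y in [0]  -> 1 point(s)
  x = 13: RHS = 18, y in [8, 15]  -> 2 point(s)
  x = 15: RHS = 18, y in [8, 15]  -> 2 point(s)
  x = 16: RHS = 12, y in [9, 14]  -> 2 point(s)
  x = 18: RHS = 18, y in [8, 15]  -> 2 point(s)
  x = 21: RHS = 1, y in [1, 22]  -> 2 point(s)
Affine points: 27. Add the point at infinity: total = 28.

#E(F_23) = 28


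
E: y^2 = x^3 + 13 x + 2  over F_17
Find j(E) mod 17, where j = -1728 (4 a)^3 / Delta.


Delta = -16(4 a^3 + 27 b^2) mod 17 = 5
-1728 * (4 a)^3 = -1728 * (4*13)^3 mod 17 = 6
j = 6 * 5^(-1) mod 17 = 8

j = 8 (mod 17)


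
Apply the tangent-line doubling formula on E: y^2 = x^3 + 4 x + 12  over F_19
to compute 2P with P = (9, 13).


Doubling: s = (3 x1^2 + a) / (2 y1)
s = (3*9^2 + 4) / (2*13) mod 19 = 0
x3 = s^2 - 2 x1 mod 19 = 0^2 - 2*9 = 1
y3 = s (x1 - x3) - y1 mod 19 = 0 * (9 - 1) - 13 = 6

2P = (1, 6)


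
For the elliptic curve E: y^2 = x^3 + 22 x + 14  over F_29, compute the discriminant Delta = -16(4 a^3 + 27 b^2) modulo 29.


4 a^3 + 27 b^2 = 4*22^3 + 27*14^2 = 42592 + 5292 = 47884
Delta = -16 * (47884) = -766144
Delta mod 29 = 7

Delta = 7 (mod 29)


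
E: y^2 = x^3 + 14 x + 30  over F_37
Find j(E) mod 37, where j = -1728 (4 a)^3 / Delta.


Delta = -16(4 a^3 + 27 b^2) mod 37 = 19
-1728 * (4 a)^3 = -1728 * (4*14)^3 mod 37 = 6
j = 6 * 19^(-1) mod 37 = 12

j = 12 (mod 37)


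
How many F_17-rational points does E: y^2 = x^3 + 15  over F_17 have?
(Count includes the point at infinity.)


For each x in F_17, count y with y^2 = x^3 + 0 x + 15 mod 17:
  x = 0: RHS = 15, y in [7, 10]  -> 2 point(s)
  x = 1: RHS = 16, y in [4, 13]  -> 2 point(s)
  x = 3: RHS = 8, y in [5, 12]  -> 2 point(s)
  x = 5: RHS = 4, y in [2, 15]  -> 2 point(s)
  x = 7: RHS = 1, y in [1, 16]  -> 2 point(s)
  x = 8: RHS = 0, y in [0]  -> 1 point(s)
  x = 9: RHS = 13, y in [8, 9]  -> 2 point(s)
  x = 12: RHS = 9, y in [3, 14]  -> 2 point(s)
  x = 13: RHS = 2, y in [6, 11]  -> 2 point(s)
Affine points: 17. Add the point at infinity: total = 18.

#E(F_17) = 18


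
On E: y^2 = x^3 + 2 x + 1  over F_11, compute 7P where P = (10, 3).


k = 7 = 111_2 (binary, LSB first: 111)
Double-and-add from P = (10, 3):
  bit 0 = 1: acc = O + (10, 3) = (10, 3)
  bit 1 = 1: acc = (10, 3) + (3, 1) = (1, 9)
  bit 2 = 1: acc = (1, 9) + (9, 0) = (10, 8)

7P = (10, 8)


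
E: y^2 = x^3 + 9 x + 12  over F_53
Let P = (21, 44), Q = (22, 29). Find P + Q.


P != Q, so use the chord formula.
s = (y2 - y1) / (x2 - x1) = (38) / (1) mod 53 = 38
x3 = s^2 - x1 - x2 mod 53 = 38^2 - 21 - 22 = 23
y3 = s (x1 - x3) - y1 mod 53 = 38 * (21 - 23) - 44 = 39

P + Q = (23, 39)


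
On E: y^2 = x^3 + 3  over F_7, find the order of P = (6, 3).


Compute successive multiples of P until we hit O:
  1P = (6, 3)
  2P = (4, 5)
  3P = (5, 3)
  4P = (3, 4)
  5P = (2, 5)
  6P = (1, 5)
  7P = (1, 2)
  8P = (2, 2)
  ... (continuing to 13P)
  13P = O

ord(P) = 13


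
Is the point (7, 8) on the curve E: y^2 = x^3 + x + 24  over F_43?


Check whether y^2 = x^3 + 1 x + 24 (mod 43) for (x, y) = (7, 8).
LHS: y^2 = 8^2 mod 43 = 21
RHS: x^3 + 1 x + 24 = 7^3 + 1*7 + 24 mod 43 = 30
LHS != RHS

No, not on the curve


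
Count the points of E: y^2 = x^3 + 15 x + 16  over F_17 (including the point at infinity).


For each x in F_17, count y with y^2 = x^3 + 15 x + 16 mod 17:
  x = 0: RHS = 16, y in [4, 13]  -> 2 point(s)
  x = 1: RHS = 15, y in [7, 10]  -> 2 point(s)
  x = 4: RHS = 4, y in [2, 15]  -> 2 point(s)
  x = 6: RHS = 16, y in [4, 13]  -> 2 point(s)
  x = 8: RHS = 2, y in [6, 11]  -> 2 point(s)
  x = 9: RHS = 13, y in [8, 9]  -> 2 point(s)
  x = 11: RHS = 16, y in [4, 13]  -> 2 point(s)
  x = 16: RHS = 0, y in [0]  -> 1 point(s)
Affine points: 15. Add the point at infinity: total = 16.

#E(F_17) = 16


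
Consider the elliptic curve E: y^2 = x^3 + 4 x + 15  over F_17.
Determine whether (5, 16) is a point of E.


Check whether y^2 = x^3 + 4 x + 15 (mod 17) for (x, y) = (5, 16).
LHS: y^2 = 16^2 mod 17 = 1
RHS: x^3 + 4 x + 15 = 5^3 + 4*5 + 15 mod 17 = 7
LHS != RHS

No, not on the curve


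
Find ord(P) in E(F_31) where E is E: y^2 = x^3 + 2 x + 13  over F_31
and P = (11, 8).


Compute successive multiples of P until we hit O:
  1P = (11, 8)
  2P = (19, 11)
  3P = (21, 27)
  4P = (24, 20)
  5P = (24, 11)
  6P = (21, 4)
  7P = (19, 20)
  8P = (11, 23)
  ... (continuing to 9P)
  9P = O

ord(P) = 9


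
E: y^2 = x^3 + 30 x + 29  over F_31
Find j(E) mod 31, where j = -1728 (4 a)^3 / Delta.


Delta = -16(4 a^3 + 27 b^2) mod 31 = 10
-1728 * (4 a)^3 = -1728 * (4*30)^3 mod 31 = 15
j = 15 * 10^(-1) mod 31 = 17

j = 17 (mod 31)


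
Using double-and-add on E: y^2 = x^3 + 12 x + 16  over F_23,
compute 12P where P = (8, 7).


k = 12 = 1100_2 (binary, LSB first: 0011)
Double-and-add from P = (8, 7):
  bit 0 = 0: acc unchanged = O
  bit 1 = 0: acc unchanged = O
  bit 2 = 1: acc = O + (22, 7) = (22, 7)
  bit 3 = 1: acc = (22, 7) + (15, 12) = (2, 5)

12P = (2, 5)


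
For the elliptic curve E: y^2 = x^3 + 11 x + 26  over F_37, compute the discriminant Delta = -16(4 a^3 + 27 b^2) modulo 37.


4 a^3 + 27 b^2 = 4*11^3 + 27*26^2 = 5324 + 18252 = 23576
Delta = -16 * (23576) = -377216
Delta mod 37 = 36

Delta = 36 (mod 37)


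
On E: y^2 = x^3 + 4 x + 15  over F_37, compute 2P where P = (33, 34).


Doubling: s = (3 x1^2 + a) / (2 y1)
s = (3*33^2 + 4) / (2*34) mod 37 = 16
x3 = s^2 - 2 x1 mod 37 = 16^2 - 2*33 = 5
y3 = s (x1 - x3) - y1 mod 37 = 16 * (33 - 5) - 34 = 7

2P = (5, 7)


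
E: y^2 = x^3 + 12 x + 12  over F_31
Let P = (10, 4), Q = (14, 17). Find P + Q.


P != Q, so use the chord formula.
s = (y2 - y1) / (x2 - x1) = (13) / (4) mod 31 = 11
x3 = s^2 - x1 - x2 mod 31 = 11^2 - 10 - 14 = 4
y3 = s (x1 - x3) - y1 mod 31 = 11 * (10 - 4) - 4 = 0

P + Q = (4, 0)


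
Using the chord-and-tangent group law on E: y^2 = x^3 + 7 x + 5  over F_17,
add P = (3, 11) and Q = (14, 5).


P != Q, so use the chord formula.
s = (y2 - y1) / (x2 - x1) = (11) / (11) mod 17 = 1
x3 = s^2 - x1 - x2 mod 17 = 1^2 - 3 - 14 = 1
y3 = s (x1 - x3) - y1 mod 17 = 1 * (3 - 1) - 11 = 8

P + Q = (1, 8)


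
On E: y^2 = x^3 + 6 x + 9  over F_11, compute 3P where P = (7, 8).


k = 3 = 11_2 (binary, LSB first: 11)
Double-and-add from P = (7, 8):
  bit 0 = 1: acc = O + (7, 8) = (7, 8)
  bit 1 = 1: acc = (7, 8) + (1, 4) = (1, 7)

3P = (1, 7)


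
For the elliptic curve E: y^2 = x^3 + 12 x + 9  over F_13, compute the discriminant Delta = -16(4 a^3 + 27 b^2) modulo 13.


4 a^3 + 27 b^2 = 4*12^3 + 27*9^2 = 6912 + 2187 = 9099
Delta = -16 * (9099) = -145584
Delta mod 13 = 3

Delta = 3 (mod 13)


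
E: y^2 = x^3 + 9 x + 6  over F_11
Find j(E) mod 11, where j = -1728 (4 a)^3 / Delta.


Delta = -16(4 a^3 + 27 b^2) mod 11 = 8
-1728 * (4 a)^3 = -1728 * (4*9)^3 mod 11 = 6
j = 6 * 8^(-1) mod 11 = 9

j = 9 (mod 11)


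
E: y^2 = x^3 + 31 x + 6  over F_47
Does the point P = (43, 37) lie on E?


Check whether y^2 = x^3 + 31 x + 6 (mod 47) for (x, y) = (43, 37).
LHS: y^2 = 37^2 mod 47 = 6
RHS: x^3 + 31 x + 6 = 43^3 + 31*43 + 6 mod 47 = 6
LHS = RHS

Yes, on the curve


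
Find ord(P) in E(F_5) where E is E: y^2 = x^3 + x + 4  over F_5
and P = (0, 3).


Compute successive multiples of P until we hit O:
  1P = (0, 3)
  2P = (1, 1)
  3P = (3, 3)
  4P = (2, 2)
  5P = (2, 3)
  6P = (3, 2)
  7P = (1, 4)
  8P = (0, 2)
  ... (continuing to 9P)
  9P = O

ord(P) = 9


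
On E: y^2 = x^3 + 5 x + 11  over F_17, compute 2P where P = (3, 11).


Doubling: s = (3 x1^2 + a) / (2 y1)
s = (3*3^2 + 5) / (2*11) mod 17 = 3
x3 = s^2 - 2 x1 mod 17 = 3^2 - 2*3 = 3
y3 = s (x1 - x3) - y1 mod 17 = 3 * (3 - 3) - 11 = 6

2P = (3, 6)


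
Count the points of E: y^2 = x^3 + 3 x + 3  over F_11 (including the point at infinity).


For each x in F_11, count y with y^2 = x^3 + 3 x + 3 mod 11:
  x = 0: RHS = 3, y in [5, 6]  -> 2 point(s)
  x = 5: RHS = 0, y in [0]  -> 1 point(s)
  x = 7: RHS = 4, y in [2, 9]  -> 2 point(s)
  x = 8: RHS = 0, y in [0]  -> 1 point(s)
  x = 9: RHS = 0, y in [0]  -> 1 point(s)
Affine points: 7. Add the point at infinity: total = 8.

#E(F_11) = 8


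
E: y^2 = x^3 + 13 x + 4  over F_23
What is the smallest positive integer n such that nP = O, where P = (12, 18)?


Compute successive multiples of P until we hit O:
  1P = (12, 18)
  2P = (7, 1)
  3P = (22, 17)
  4P = (15, 3)
  5P = (21, 4)
  6P = (14, 3)
  7P = (13, 1)
  8P = (11, 11)
  ... (continuing to 27P)
  27P = O

ord(P) = 27


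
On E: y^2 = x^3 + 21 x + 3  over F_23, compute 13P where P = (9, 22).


k = 13 = 1101_2 (binary, LSB first: 1011)
Double-and-add from P = (9, 22):
  bit 0 = 1: acc = O + (9, 22) = (9, 22)
  bit 1 = 0: acc unchanged = (9, 22)
  bit 2 = 1: acc = (9, 22) + (19, 4) = (1, 5)
  bit 3 = 1: acc = (1, 5) + (8, 19) = (18, 7)

13P = (18, 7)


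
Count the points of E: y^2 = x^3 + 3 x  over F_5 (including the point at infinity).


For each x in F_5, count y with y^2 = x^3 + 3 x + 0 mod 5:
  x = 0: RHS = 0, y in [0]  -> 1 point(s)
  x = 1: RHS = 4, y in [2, 3]  -> 2 point(s)
  x = 2: RHS = 4, y in [2, 3]  -> 2 point(s)
  x = 3: RHS = 1, y in [1, 4]  -> 2 point(s)
  x = 4: RHS = 1, y in [1, 4]  -> 2 point(s)
Affine points: 9. Add the point at infinity: total = 10.

#E(F_5) = 10


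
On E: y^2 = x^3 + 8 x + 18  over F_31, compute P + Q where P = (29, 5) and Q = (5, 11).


P != Q, so use the chord formula.
s = (y2 - y1) / (x2 - x1) = (6) / (7) mod 31 = 23
x3 = s^2 - x1 - x2 mod 31 = 23^2 - 29 - 5 = 30
y3 = s (x1 - x3) - y1 mod 31 = 23 * (29 - 30) - 5 = 3

P + Q = (30, 3)


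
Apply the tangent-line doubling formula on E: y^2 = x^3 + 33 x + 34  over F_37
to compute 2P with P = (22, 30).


Doubling: s = (3 x1^2 + a) / (2 y1)
s = (3*22^2 + 33) / (2*30) mod 37 = 34
x3 = s^2 - 2 x1 mod 37 = 34^2 - 2*22 = 2
y3 = s (x1 - x3) - y1 mod 37 = 34 * (22 - 2) - 30 = 21

2P = (2, 21)


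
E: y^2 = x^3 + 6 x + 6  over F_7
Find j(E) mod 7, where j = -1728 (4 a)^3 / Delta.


Delta = -16(4 a^3 + 27 b^2) mod 7 = 3
-1728 * (4 a)^3 = -1728 * (4*6)^3 mod 7 = 6
j = 6 * 3^(-1) mod 7 = 2

j = 2 (mod 7)


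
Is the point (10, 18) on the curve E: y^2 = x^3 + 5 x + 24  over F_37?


Check whether y^2 = x^3 + 5 x + 24 (mod 37) for (x, y) = (10, 18).
LHS: y^2 = 18^2 mod 37 = 28
RHS: x^3 + 5 x + 24 = 10^3 + 5*10 + 24 mod 37 = 1
LHS != RHS

No, not on the curve


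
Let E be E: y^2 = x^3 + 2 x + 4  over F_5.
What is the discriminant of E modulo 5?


4 a^3 + 27 b^2 = 4*2^3 + 27*4^2 = 32 + 432 = 464
Delta = -16 * (464) = -7424
Delta mod 5 = 1

Delta = 1 (mod 5)


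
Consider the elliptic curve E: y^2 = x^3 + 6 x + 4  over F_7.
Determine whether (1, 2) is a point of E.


Check whether y^2 = x^3 + 6 x + 4 (mod 7) for (x, y) = (1, 2).
LHS: y^2 = 2^2 mod 7 = 4
RHS: x^3 + 6 x + 4 = 1^3 + 6*1 + 4 mod 7 = 4
LHS = RHS

Yes, on the curve


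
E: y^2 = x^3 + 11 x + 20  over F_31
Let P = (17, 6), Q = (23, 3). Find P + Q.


P != Q, so use the chord formula.
s = (y2 - y1) / (x2 - x1) = (28) / (6) mod 31 = 15
x3 = s^2 - x1 - x2 mod 31 = 15^2 - 17 - 23 = 30
y3 = s (x1 - x3) - y1 mod 31 = 15 * (17 - 30) - 6 = 16

P + Q = (30, 16)


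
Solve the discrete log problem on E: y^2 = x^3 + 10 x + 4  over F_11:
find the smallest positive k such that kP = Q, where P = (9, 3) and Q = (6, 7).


Enumerate multiples of P until we hit Q = (6, 7):
  1P = (9, 3)
  2P = (4, 8)
  3P = (10, 9)
  4P = (6, 4)
  5P = (1, 9)
  6P = (5, 5)
  7P = (0, 9)
  8P = (0, 2)
  9P = (5, 6)
  10P = (1, 2)
  11P = (6, 7)
Match found at i = 11.

k = 11


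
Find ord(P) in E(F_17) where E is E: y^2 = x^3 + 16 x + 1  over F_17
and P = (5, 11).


Compute successive multiples of P until we hit O:
  1P = (5, 11)
  2P = (3, 5)
  3P = (1, 1)
  4P = (13, 3)
  5P = (0, 1)
  6P = (16, 1)
  7P = (12, 0)
  8P = (16, 16)
  ... (continuing to 14P)
  14P = O

ord(P) = 14


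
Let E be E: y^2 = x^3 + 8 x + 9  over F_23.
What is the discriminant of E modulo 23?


4 a^3 + 27 b^2 = 4*8^3 + 27*9^2 = 2048 + 2187 = 4235
Delta = -16 * (4235) = -67760
Delta mod 23 = 21

Delta = 21 (mod 23)


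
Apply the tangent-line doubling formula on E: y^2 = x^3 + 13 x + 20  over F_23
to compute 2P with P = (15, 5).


Doubling: s = (3 x1^2 + a) / (2 y1)
s = (3*15^2 + 13) / (2*5) mod 23 = 9
x3 = s^2 - 2 x1 mod 23 = 9^2 - 2*15 = 5
y3 = s (x1 - x3) - y1 mod 23 = 9 * (15 - 5) - 5 = 16

2P = (5, 16)


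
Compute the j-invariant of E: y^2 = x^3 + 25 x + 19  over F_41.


Delta = -16(4 a^3 + 27 b^2) mod 41 = 2
-1728 * (4 a)^3 = -1728 * (4*25)^3 mod 41 = 22
j = 22 * 2^(-1) mod 41 = 11

j = 11 (mod 41)


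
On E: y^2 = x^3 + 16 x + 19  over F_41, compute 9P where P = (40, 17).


k = 9 = 1001_2 (binary, LSB first: 1001)
Double-and-add from P = (40, 17):
  bit 0 = 1: acc = O + (40, 17) = (40, 17)
  bit 1 = 0: acc unchanged = (40, 17)
  bit 2 = 0: acc unchanged = (40, 17)
  bit 3 = 1: acc = (40, 17) + (16, 36) = (22, 20)

9P = (22, 20)


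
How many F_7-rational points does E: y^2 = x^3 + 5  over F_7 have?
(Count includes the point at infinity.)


For each x in F_7, count y with y^2 = x^3 + 0 x + 5 mod 7:
  x = 3: RHS = 4, y in [2, 5]  -> 2 point(s)
  x = 5: RHS = 4, y in [2, 5]  -> 2 point(s)
  x = 6: RHS = 4, y in [2, 5]  -> 2 point(s)
Affine points: 6. Add the point at infinity: total = 7.

#E(F_7) = 7


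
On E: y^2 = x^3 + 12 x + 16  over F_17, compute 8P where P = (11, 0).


k = 8 = 1000_2 (binary, LSB first: 0001)
Double-and-add from P = (11, 0):
  bit 0 = 0: acc unchanged = O
  bit 1 = 0: acc unchanged = O
  bit 2 = 0: acc unchanged = O
  bit 3 = 1: acc = O + O = O

8P = O


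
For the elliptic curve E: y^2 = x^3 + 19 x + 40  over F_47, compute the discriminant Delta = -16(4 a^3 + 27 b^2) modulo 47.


4 a^3 + 27 b^2 = 4*19^3 + 27*40^2 = 27436 + 43200 = 70636
Delta = -16 * (70636) = -1130176
Delta mod 47 = 33

Delta = 33 (mod 47)


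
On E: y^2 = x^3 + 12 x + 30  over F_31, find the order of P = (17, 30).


Compute successive multiples of P until we hit O:
  1P = (17, 30)
  2P = (4, 7)
  3P = (19, 7)
  4P = (11, 25)
  5P = (8, 24)
  6P = (3, 0)
  7P = (8, 7)
  8P = (11, 6)
  ... (continuing to 12P)
  12P = O

ord(P) = 12


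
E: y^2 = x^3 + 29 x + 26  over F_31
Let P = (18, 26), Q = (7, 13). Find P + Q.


P != Q, so use the chord formula.
s = (y2 - y1) / (x2 - x1) = (18) / (20) mod 31 = 4
x3 = s^2 - x1 - x2 mod 31 = 4^2 - 18 - 7 = 22
y3 = s (x1 - x3) - y1 mod 31 = 4 * (18 - 22) - 26 = 20

P + Q = (22, 20)


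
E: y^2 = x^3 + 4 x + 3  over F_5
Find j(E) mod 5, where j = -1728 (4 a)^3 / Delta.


Delta = -16(4 a^3 + 27 b^2) mod 5 = 1
-1728 * (4 a)^3 = -1728 * (4*4)^3 mod 5 = 2
j = 2 * 1^(-1) mod 5 = 2

j = 2 (mod 5)


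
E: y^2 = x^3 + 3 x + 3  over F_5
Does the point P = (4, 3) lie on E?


Check whether y^2 = x^3 + 3 x + 3 (mod 5) for (x, y) = (4, 3).
LHS: y^2 = 3^2 mod 5 = 4
RHS: x^3 + 3 x + 3 = 4^3 + 3*4 + 3 mod 5 = 4
LHS = RHS

Yes, on the curve


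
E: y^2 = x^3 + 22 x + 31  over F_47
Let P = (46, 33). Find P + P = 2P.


Doubling: s = (3 x1^2 + a) / (2 y1)
s = (3*46^2 + 22) / (2*33) mod 47 = 31
x3 = s^2 - 2 x1 mod 47 = 31^2 - 2*46 = 23
y3 = s (x1 - x3) - y1 mod 47 = 31 * (46 - 23) - 33 = 22

2P = (23, 22)


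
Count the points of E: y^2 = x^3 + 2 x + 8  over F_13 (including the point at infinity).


For each x in F_13, count y with y^2 = x^3 + 2 x + 8 mod 13:
  x = 5: RHS = 0, y in [0]  -> 1 point(s)
  x = 7: RHS = 1, y in [1, 12]  -> 2 point(s)
  x = 8: RHS = 3, y in [4, 9]  -> 2 point(s)
  x = 9: RHS = 1, y in [1, 12]  -> 2 point(s)
  x = 10: RHS = 1, y in [1, 12]  -> 2 point(s)
  x = 11: RHS = 9, y in [3, 10]  -> 2 point(s)
Affine points: 11. Add the point at infinity: total = 12.

#E(F_13) = 12


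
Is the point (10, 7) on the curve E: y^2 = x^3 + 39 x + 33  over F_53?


Check whether y^2 = x^3 + 39 x + 33 (mod 53) for (x, y) = (10, 7).
LHS: y^2 = 7^2 mod 53 = 49
RHS: x^3 + 39 x + 33 = 10^3 + 39*10 + 33 mod 53 = 45
LHS != RHS

No, not on the curve


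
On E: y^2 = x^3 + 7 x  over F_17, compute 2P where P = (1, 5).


Doubling: s = (3 x1^2 + a) / (2 y1)
s = (3*1^2 + 7) / (2*5) mod 17 = 1
x3 = s^2 - 2 x1 mod 17 = 1^2 - 2*1 = 16
y3 = s (x1 - x3) - y1 mod 17 = 1 * (1 - 16) - 5 = 14

2P = (16, 14)


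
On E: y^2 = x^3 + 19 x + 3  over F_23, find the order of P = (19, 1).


Compute successive multiples of P until we hit O:
  1P = (19, 1)
  2P = (9, 12)
  3P = (13, 20)
  4P = (17, 8)
  5P = (5, 19)
  6P = (3, 8)
  7P = (2, 16)
  8P = (14, 0)
  ... (continuing to 16P)
  16P = O

ord(P) = 16


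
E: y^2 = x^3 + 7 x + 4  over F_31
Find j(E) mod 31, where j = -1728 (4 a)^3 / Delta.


Delta = -16(4 a^3 + 27 b^2) mod 31 = 28
-1728 * (4 a)^3 = -1728 * (4*7)^3 mod 31 = 1
j = 1 * 28^(-1) mod 31 = 10

j = 10 (mod 31)


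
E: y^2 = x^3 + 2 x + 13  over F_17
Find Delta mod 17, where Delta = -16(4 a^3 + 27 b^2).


4 a^3 + 27 b^2 = 4*2^3 + 27*13^2 = 32 + 4563 = 4595
Delta = -16 * (4595) = -73520
Delta mod 17 = 5

Delta = 5 (mod 17)


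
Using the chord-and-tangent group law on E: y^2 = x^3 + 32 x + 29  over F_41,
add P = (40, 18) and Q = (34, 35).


P != Q, so use the chord formula.
s = (y2 - y1) / (x2 - x1) = (17) / (35) mod 41 = 4
x3 = s^2 - x1 - x2 mod 41 = 4^2 - 40 - 34 = 24
y3 = s (x1 - x3) - y1 mod 41 = 4 * (40 - 24) - 18 = 5

P + Q = (24, 5)


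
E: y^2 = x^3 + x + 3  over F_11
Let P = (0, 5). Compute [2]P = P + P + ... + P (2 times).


k = 2 = 10_2 (binary, LSB first: 01)
Double-and-add from P = (0, 5):
  bit 0 = 0: acc unchanged = O
  bit 1 = 1: acc = O + (1, 7) = (1, 7)

2P = (1, 7)


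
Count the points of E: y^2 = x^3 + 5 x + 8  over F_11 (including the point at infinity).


For each x in F_11, count y with y^2 = x^3 + 5 x + 8 mod 11:
  x = 1: RHS = 3, y in [5, 6]  -> 2 point(s)
  x = 2: RHS = 4, y in [2, 9]  -> 2 point(s)
  x = 4: RHS = 4, y in [2, 9]  -> 2 point(s)
  x = 5: RHS = 4, y in [2, 9]  -> 2 point(s)
  x = 6: RHS = 1, y in [1, 10]  -> 2 point(s)
  x = 7: RHS = 1, y in [1, 10]  -> 2 point(s)
  x = 9: RHS = 1, y in [1, 10]  -> 2 point(s)
Affine points: 14. Add the point at infinity: total = 15.

#E(F_11) = 15


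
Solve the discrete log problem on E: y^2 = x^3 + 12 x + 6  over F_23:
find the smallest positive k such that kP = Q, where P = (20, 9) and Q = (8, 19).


Enumerate multiples of P until we hit Q = (8, 19):
  1P = (20, 9)
  2P = (19, 20)
  3P = (13, 6)
  4P = (16, 19)
  5P = (22, 19)
  6P = (6, 15)
  7P = (0, 12)
  8P = (4, 7)
  9P = (8, 4)
  10P = (3, 0)
  11P = (8, 19)
Match found at i = 11.

k = 11


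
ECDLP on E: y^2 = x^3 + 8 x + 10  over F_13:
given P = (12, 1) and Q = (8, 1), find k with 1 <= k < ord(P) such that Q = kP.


Enumerate multiples of P until we hit Q = (8, 1):
  1P = (12, 1)
  2P = (3, 3)
  3P = (8, 1)
Match found at i = 3.

k = 3


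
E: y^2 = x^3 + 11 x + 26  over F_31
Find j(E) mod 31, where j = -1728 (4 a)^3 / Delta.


Delta = -16(4 a^3 + 27 b^2) mod 31 = 23
-1728 * (4 a)^3 = -1728 * (4*11)^3 mod 31 = 30
j = 30 * 23^(-1) mod 31 = 4

j = 4 (mod 31)


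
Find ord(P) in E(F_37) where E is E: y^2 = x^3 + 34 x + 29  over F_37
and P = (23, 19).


Compute successive multiples of P until we hit O:
  1P = (23, 19)
  2P = (3, 26)
  3P = (4, 28)
  4P = (1, 29)
  5P = (34, 23)
  6P = (26, 27)
  7P = (28, 17)
  8P = (35, 8)
  ... (continuing to 40P)
  40P = O

ord(P) = 40


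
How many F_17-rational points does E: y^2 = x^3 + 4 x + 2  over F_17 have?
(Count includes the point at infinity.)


For each x in F_17, count y with y^2 = x^3 + 4 x + 2 mod 17:
  x = 0: RHS = 2, y in [6, 11]  -> 2 point(s)
  x = 2: RHS = 1, y in [1, 16]  -> 2 point(s)
  x = 6: RHS = 4, y in [2, 15]  -> 2 point(s)
  x = 7: RHS = 16, y in [4, 13]  -> 2 point(s)
  x = 8: RHS = 2, y in [6, 11]  -> 2 point(s)
  x = 9: RHS = 2, y in [6, 11]  -> 2 point(s)
  x = 11: RHS = 0, y in [0]  -> 1 point(s)
Affine points: 13. Add the point at infinity: total = 14.

#E(F_17) = 14


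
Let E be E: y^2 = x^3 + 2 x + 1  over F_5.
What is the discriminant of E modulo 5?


4 a^3 + 27 b^2 = 4*2^3 + 27*1^2 = 32 + 27 = 59
Delta = -16 * (59) = -944
Delta mod 5 = 1

Delta = 1 (mod 5)


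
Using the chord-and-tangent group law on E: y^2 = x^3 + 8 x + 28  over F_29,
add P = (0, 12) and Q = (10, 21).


P != Q, so use the chord formula.
s = (y2 - y1) / (x2 - x1) = (9) / (10) mod 29 = 27
x3 = s^2 - x1 - x2 mod 29 = 27^2 - 0 - 10 = 23
y3 = s (x1 - x3) - y1 mod 29 = 27 * (0 - 23) - 12 = 5

P + Q = (23, 5)


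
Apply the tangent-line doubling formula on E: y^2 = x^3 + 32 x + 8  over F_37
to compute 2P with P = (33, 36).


Doubling: s = (3 x1^2 + a) / (2 y1)
s = (3*33^2 + 32) / (2*36) mod 37 = 34
x3 = s^2 - 2 x1 mod 37 = 34^2 - 2*33 = 17
y3 = s (x1 - x3) - y1 mod 37 = 34 * (33 - 17) - 36 = 27

2P = (17, 27)


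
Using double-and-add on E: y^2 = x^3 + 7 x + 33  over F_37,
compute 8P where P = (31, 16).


k = 8 = 1000_2 (binary, LSB first: 0001)
Double-and-add from P = (31, 16):
  bit 0 = 0: acc unchanged = O
  bit 1 = 0: acc unchanged = O
  bit 2 = 0: acc unchanged = O
  bit 3 = 1: acc = O + (32, 24) = (32, 24)

8P = (32, 24)


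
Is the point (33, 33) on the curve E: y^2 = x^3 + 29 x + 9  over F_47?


Check whether y^2 = x^3 + 29 x + 9 (mod 47) for (x, y) = (33, 33).
LHS: y^2 = 33^2 mod 47 = 8
RHS: x^3 + 29 x + 9 = 33^3 + 29*33 + 9 mod 47 = 8
LHS = RHS

Yes, on the curve


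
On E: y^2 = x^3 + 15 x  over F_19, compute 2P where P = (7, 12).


k = 2 = 10_2 (binary, LSB first: 01)
Double-and-add from P = (7, 12):
  bit 0 = 0: acc unchanged = O
  bit 1 = 1: acc = O + (9, 3) = (9, 3)

2P = (9, 3)


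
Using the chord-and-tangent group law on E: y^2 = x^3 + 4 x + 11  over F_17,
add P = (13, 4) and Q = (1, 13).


P != Q, so use the chord formula.
s = (y2 - y1) / (x2 - x1) = (9) / (5) mod 17 = 12
x3 = s^2 - x1 - x2 mod 17 = 12^2 - 13 - 1 = 11
y3 = s (x1 - x3) - y1 mod 17 = 12 * (13 - 11) - 4 = 3

P + Q = (11, 3)


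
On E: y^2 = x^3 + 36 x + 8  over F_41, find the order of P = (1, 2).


Compute successive multiples of P until we hit O:
  1P = (1, 2)
  2P = (29, 12)
  3P = (31, 40)
  4P = (25, 25)
  5P = (13, 7)
  6P = (36, 21)
  7P = (22, 3)
  8P = (22, 38)
  ... (continuing to 15P)
  15P = O

ord(P) = 15


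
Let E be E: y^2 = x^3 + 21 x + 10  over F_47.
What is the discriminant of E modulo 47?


4 a^3 + 27 b^2 = 4*21^3 + 27*10^2 = 37044 + 2700 = 39744
Delta = -16 * (39744) = -635904
Delta mod 47 = 6

Delta = 6 (mod 47)


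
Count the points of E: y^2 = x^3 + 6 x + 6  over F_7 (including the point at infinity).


For each x in F_7, count y with y^2 = x^3 + 6 x + 6 mod 7:
  x = 3: RHS = 2, y in [3, 4]  -> 2 point(s)
  x = 5: RHS = 0, y in [0]  -> 1 point(s)
Affine points: 3. Add the point at infinity: total = 4.

#E(F_7) = 4


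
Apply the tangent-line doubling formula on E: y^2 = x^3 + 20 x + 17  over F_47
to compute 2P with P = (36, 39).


Doubling: s = (3 x1^2 + a) / (2 y1)
s = (3*36^2 + 20) / (2*39) mod 47 = 26
x3 = s^2 - 2 x1 mod 47 = 26^2 - 2*36 = 40
y3 = s (x1 - x3) - y1 mod 47 = 26 * (36 - 40) - 39 = 45

2P = (40, 45)


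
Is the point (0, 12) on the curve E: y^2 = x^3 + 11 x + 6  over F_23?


Check whether y^2 = x^3 + 11 x + 6 (mod 23) for (x, y) = (0, 12).
LHS: y^2 = 12^2 mod 23 = 6
RHS: x^3 + 11 x + 6 = 0^3 + 11*0 + 6 mod 23 = 6
LHS = RHS

Yes, on the curve


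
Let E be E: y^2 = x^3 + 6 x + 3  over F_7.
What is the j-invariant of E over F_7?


Delta = -16(4 a^3 + 27 b^2) mod 7 = 5
-1728 * (4 a)^3 = -1728 * (4*6)^3 mod 7 = 6
j = 6 * 5^(-1) mod 7 = 4

j = 4 (mod 7)


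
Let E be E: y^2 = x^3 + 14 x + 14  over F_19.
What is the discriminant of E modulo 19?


4 a^3 + 27 b^2 = 4*14^3 + 27*14^2 = 10976 + 5292 = 16268
Delta = -16 * (16268) = -260288
Delta mod 19 = 12

Delta = 12 (mod 19)


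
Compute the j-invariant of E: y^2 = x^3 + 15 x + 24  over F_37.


Delta = -16(4 a^3 + 27 b^2) mod 37 = 36
-1728 * (4 a)^3 = -1728 * (4*15)^3 mod 37 = 8
j = 8 * 36^(-1) mod 37 = 29

j = 29 (mod 37)


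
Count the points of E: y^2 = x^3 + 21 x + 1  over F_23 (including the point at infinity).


For each x in F_23, count y with y^2 = x^3 + 21 x + 1 mod 23:
  x = 0: RHS = 1, y in [1, 22]  -> 2 point(s)
  x = 1: RHS = 0, y in [0]  -> 1 point(s)
  x = 5: RHS = 1, y in [1, 22]  -> 2 point(s)
  x = 7: RHS = 8, y in [10, 13]  -> 2 point(s)
  x = 12: RHS = 3, y in [7, 16]  -> 2 point(s)
  x = 14: RHS = 3, y in [7, 16]  -> 2 point(s)
  x = 17: RHS = 4, y in [2, 21]  -> 2 point(s)
  x = 18: RHS = 1, y in [1, 22]  -> 2 point(s)
  x = 20: RHS = 3, y in [7, 16]  -> 2 point(s)
  x = 22: RHS = 2, y in [5, 18]  -> 2 point(s)
Affine points: 19. Add the point at infinity: total = 20.

#E(F_23) = 20


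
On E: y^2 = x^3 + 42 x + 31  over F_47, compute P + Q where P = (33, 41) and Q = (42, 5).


P != Q, so use the chord formula.
s = (y2 - y1) / (x2 - x1) = (11) / (9) mod 47 = 43
x3 = s^2 - x1 - x2 mod 47 = 43^2 - 33 - 42 = 35
y3 = s (x1 - x3) - y1 mod 47 = 43 * (33 - 35) - 41 = 14

P + Q = (35, 14)


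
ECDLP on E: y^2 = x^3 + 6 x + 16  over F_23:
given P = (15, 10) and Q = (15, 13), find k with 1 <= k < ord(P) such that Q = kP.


Enumerate multiples of P until we hit Q = (15, 13):
  1P = (15, 10)
  2P = (2, 6)
  3P = (8, 1)
  4P = (4, 14)
  5P = (22, 3)
  6P = (10, 8)
  7P = (0, 19)
  8P = (1, 0)
  9P = (0, 4)
  10P = (10, 15)
  11P = (22, 20)
  12P = (4, 9)
  13P = (8, 22)
  14P = (2, 17)
  15P = (15, 13)
Match found at i = 15.

k = 15


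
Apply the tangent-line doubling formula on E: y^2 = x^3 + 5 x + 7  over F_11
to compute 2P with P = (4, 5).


Doubling: s = (3 x1^2 + a) / (2 y1)
s = (3*4^2 + 5) / (2*5) mod 11 = 2
x3 = s^2 - 2 x1 mod 11 = 2^2 - 2*4 = 7
y3 = s (x1 - x3) - y1 mod 11 = 2 * (4 - 7) - 5 = 0

2P = (7, 0)


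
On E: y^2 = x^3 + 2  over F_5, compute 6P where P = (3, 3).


k = 6 = 110_2 (binary, LSB first: 011)
Double-and-add from P = (3, 3):
  bit 0 = 0: acc unchanged = O
  bit 1 = 1: acc = O + (3, 2) = (3, 2)
  bit 2 = 1: acc = (3, 2) + (3, 3) = O

6P = O


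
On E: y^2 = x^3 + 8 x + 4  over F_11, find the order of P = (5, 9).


Compute successive multiples of P until we hit O:
  1P = (5, 9)
  2P = (6, 9)
  3P = (0, 2)
  4P = (4, 10)
  5P = (3, 0)
  6P = (4, 1)
  7P = (0, 9)
  8P = (6, 2)
  ... (continuing to 10P)
  10P = O

ord(P) = 10


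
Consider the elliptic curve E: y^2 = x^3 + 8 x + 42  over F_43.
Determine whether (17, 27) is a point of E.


Check whether y^2 = x^3 + 8 x + 42 (mod 43) for (x, y) = (17, 27).
LHS: y^2 = 27^2 mod 43 = 41
RHS: x^3 + 8 x + 42 = 17^3 + 8*17 + 42 mod 43 = 17
LHS != RHS

No, not on the curve


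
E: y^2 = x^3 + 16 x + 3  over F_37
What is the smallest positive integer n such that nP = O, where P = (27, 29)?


Compute successive multiples of P until we hit O:
  1P = (27, 29)
  2P = (10, 33)
  3P = (3, 35)
  4P = (14, 14)
  5P = (12, 31)
  6P = (24, 15)
  7P = (16, 10)
  8P = (19, 5)
  ... (continuing to 28P)
  28P = O

ord(P) = 28


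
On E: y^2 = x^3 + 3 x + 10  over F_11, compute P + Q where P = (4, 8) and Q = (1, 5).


P != Q, so use the chord formula.
s = (y2 - y1) / (x2 - x1) = (8) / (8) mod 11 = 1
x3 = s^2 - x1 - x2 mod 11 = 1^2 - 4 - 1 = 7
y3 = s (x1 - x3) - y1 mod 11 = 1 * (4 - 7) - 8 = 0

P + Q = (7, 0)


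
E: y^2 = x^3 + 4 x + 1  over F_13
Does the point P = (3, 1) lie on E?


Check whether y^2 = x^3 + 4 x + 1 (mod 13) for (x, y) = (3, 1).
LHS: y^2 = 1^2 mod 13 = 1
RHS: x^3 + 4 x + 1 = 3^3 + 4*3 + 1 mod 13 = 1
LHS = RHS

Yes, on the curve


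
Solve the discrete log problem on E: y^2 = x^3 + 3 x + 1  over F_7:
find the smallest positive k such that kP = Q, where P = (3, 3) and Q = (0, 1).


Enumerate multiples of P until we hit Q = (0, 1):
  1P = (3, 3)
  2P = (5, 1)
  3P = (0, 1)
Match found at i = 3.

k = 3


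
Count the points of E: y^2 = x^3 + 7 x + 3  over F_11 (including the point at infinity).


For each x in F_11, count y with y^2 = x^3 + 7 x + 3 mod 11:
  x = 0: RHS = 3, y in [5, 6]  -> 2 point(s)
  x = 1: RHS = 0, y in [0]  -> 1 point(s)
  x = 2: RHS = 3, y in [5, 6]  -> 2 point(s)
  x = 5: RHS = 9, y in [3, 8]  -> 2 point(s)
  x = 9: RHS = 3, y in [5, 6]  -> 2 point(s)
Affine points: 9. Add the point at infinity: total = 10.

#E(F_11) = 10


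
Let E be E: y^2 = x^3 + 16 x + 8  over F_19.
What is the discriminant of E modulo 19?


4 a^3 + 27 b^2 = 4*16^3 + 27*8^2 = 16384 + 1728 = 18112
Delta = -16 * (18112) = -289792
Delta mod 19 = 15

Delta = 15 (mod 19)


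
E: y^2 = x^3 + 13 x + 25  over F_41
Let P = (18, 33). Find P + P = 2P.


Doubling: s = (3 x1^2 + a) / (2 y1)
s = (3*18^2 + 13) / (2*33) mod 41 = 23
x3 = s^2 - 2 x1 mod 41 = 23^2 - 2*18 = 1
y3 = s (x1 - x3) - y1 mod 41 = 23 * (18 - 1) - 33 = 30

2P = (1, 30)


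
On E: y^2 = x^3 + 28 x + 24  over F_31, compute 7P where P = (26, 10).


k = 7 = 111_2 (binary, LSB first: 111)
Double-and-add from P = (26, 10):
  bit 0 = 1: acc = O + (26, 10) = (26, 10)
  bit 1 = 1: acc = (26, 10) + (18, 25) = (22, 29)
  bit 2 = 1: acc = (22, 29) + (23, 30) = (18, 6)

7P = (18, 6)


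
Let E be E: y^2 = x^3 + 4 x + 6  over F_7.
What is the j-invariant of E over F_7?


Delta = -16(4 a^3 + 27 b^2) mod 7 = 1
-1728 * (4 a)^3 = -1728 * (4*4)^3 mod 7 = 1
j = 1 * 1^(-1) mod 7 = 1

j = 1 (mod 7)


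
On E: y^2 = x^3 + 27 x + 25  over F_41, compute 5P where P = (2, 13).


k = 5 = 101_2 (binary, LSB first: 101)
Double-and-add from P = (2, 13):
  bit 0 = 1: acc = O + (2, 13) = (2, 13)
  bit 1 = 0: acc unchanged = (2, 13)
  bit 2 = 1: acc = (2, 13) + (14, 20) = (0, 36)

5P = (0, 36)


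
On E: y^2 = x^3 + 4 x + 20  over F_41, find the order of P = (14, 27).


Compute successive multiples of P until we hit O:
  1P = (14, 27)
  2P = (4, 31)
  3P = (33, 38)
  4P = (25, 40)
  5P = (20, 33)
  6P = (8, 20)
  7P = (1, 36)
  8P = (34, 31)
  ... (continuing to 24P)
  24P = O

ord(P) = 24


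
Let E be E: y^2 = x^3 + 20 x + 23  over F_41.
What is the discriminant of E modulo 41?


4 a^3 + 27 b^2 = 4*20^3 + 27*23^2 = 32000 + 14283 = 46283
Delta = -16 * (46283) = -740528
Delta mod 41 = 14

Delta = 14 (mod 41)


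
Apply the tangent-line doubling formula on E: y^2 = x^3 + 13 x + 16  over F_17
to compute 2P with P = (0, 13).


Doubling: s = (3 x1^2 + a) / (2 y1)
s = (3*0^2 + 13) / (2*13) mod 17 = 9
x3 = s^2 - 2 x1 mod 17 = 9^2 - 2*0 = 13
y3 = s (x1 - x3) - y1 mod 17 = 9 * (0 - 13) - 13 = 6

2P = (13, 6)


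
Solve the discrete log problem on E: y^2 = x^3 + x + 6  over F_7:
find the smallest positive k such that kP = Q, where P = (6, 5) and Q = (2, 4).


Enumerate multiples of P until we hit Q = (2, 4):
  1P = (6, 5)
  2P = (3, 6)
  3P = (2, 3)
  4P = (1, 1)
  5P = (4, 5)
  6P = (4, 2)
  7P = (1, 6)
  8P = (2, 4)
Match found at i = 8.

k = 8
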